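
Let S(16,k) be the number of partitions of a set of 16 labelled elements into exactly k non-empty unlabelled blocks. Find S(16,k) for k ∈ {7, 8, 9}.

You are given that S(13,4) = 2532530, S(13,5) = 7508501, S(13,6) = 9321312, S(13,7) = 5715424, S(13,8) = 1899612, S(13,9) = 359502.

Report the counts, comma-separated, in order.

3281882604, 2141764053, 820784250

r14: T_14,5=5×7508501+2532530=40075035; T_14,6=6×9321312+7508501=63436373; T_14,7=7×5715424+9321312=49329280; T_14,8=8×1899612+5715424=20912320; T_14,9=9×359502+1899612=5135130
r15: T_15,6=6×63436373+40075035=420693273; T_15,7=7×49329280+63436373=408741333; T_15,8=8×20912320+49329280=216627840; T_15,9=9×5135130+20912320=67128490
r16: T_16,7=7×408741333+420693273=3281882604; T_16,8=8×216627840+408741333=2141764053; T_16,9=9×67128490+216627840=820784250
Read S(16,7) = 3281882604, S(16,8) = 2141764053, S(16,9) = 820784250.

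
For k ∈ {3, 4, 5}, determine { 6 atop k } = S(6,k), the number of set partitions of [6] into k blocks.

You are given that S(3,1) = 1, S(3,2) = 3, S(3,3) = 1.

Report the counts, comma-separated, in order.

90, 65, 15

row 4: T[4][1]=1·1+0=1  T[4][2]=2·3+1=7  T[4][3]=3·1+3=6  T[4][4]=4·0+1=1
row 5: T[5][2]=2·7+1=15  T[5][3]=3·6+7=25  T[5][4]=4·1+6=10  T[5][5]=5·0+1=1
row 6: T[6][3]=3·25+15=90  T[6][4]=4·10+25=65  T[6][5]=5·1+10=15
Read S(6,3) = 90, S(6,4) = 65, S(6,5) = 15.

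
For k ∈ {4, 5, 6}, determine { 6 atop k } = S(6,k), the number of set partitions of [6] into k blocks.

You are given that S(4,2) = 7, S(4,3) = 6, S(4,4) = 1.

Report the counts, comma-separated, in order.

65, 15, 1

r5: T_5,3=3×6+7=25; T_5,4=4×1+6=10; T_5,5=5×0+1=1
r6: T_6,4=4×10+25=65; T_6,5=5×1+10=15; T_6,6=6×0+1=1
Read S(6,4) = 65, S(6,5) = 15, S(6,6) = 1.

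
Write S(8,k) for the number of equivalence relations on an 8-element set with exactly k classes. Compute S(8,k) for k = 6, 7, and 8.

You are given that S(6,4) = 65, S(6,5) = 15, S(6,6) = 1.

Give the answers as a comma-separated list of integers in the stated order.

266, 28, 1

[7] T[7,5]:5*15+65=140 · T[7,6]:6*1+15=21 · T[7,7]:7*0+1=1
[8] T[8,6]:6*21+140=266 · T[8,7]:7*1+21=28 · T[8,8]:8*0+1=1
Read S(8,6) = 266, S(8,7) = 28, S(8,8) = 1.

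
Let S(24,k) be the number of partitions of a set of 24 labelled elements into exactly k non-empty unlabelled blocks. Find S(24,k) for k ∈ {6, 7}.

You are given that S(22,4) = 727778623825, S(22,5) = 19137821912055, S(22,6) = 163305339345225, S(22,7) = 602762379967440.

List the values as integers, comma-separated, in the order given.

6090236036084530, 31677463851804540

@23  (23,5):19137821912055·5+727778623825→96416888184100, (23,6):163305339345225·6+19137821912055→998969857983405, (23,7):602762379967440·7+163305339345225→4382641999117305
@24  (24,6):998969857983405·6+96416888184100→6090236036084530, (24,7):4382641999117305·7+998969857983405→31677463851804540
Read S(24,6) = 6090236036084530, S(24,7) = 31677463851804540.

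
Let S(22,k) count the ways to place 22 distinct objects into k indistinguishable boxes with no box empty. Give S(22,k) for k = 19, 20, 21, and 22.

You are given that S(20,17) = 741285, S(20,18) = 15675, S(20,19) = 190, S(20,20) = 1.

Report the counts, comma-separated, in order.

1389850, 23485, 231, 1

row 21: T[21][18]=18·15675+741285=1023435  T[21][19]=19·190+15675=19285  T[21][20]=20·1+190=210  T[21][21]=21·0+1=1
row 22: T[22][19]=19·19285+1023435=1389850  T[22][20]=20·210+19285=23485  T[22][21]=21·1+210=231  T[22][22]=22·0+1=1
Read S(22,19) = 1389850, S(22,20) = 23485, S(22,21) = 231, S(22,22) = 1.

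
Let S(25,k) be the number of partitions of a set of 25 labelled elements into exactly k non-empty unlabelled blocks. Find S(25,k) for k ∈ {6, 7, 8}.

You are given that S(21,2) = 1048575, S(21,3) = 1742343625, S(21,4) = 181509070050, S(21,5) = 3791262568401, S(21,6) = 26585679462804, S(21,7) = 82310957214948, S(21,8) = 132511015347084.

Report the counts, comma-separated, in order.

37026417000002430, 227832482998716310, 690223721118368580

r22: T_22,3=3×1742343625+1048575=5228079450; T_22,4=4×181509070050+1742343625=727778623825; T_22,5=5×3791262568401+181509070050=19137821912055; T_22,6=6×26585679462804+3791262568401=163305339345225; T_22,7=7×82310957214948+26585679462804=602762379967440; T_22,8=8×132511015347084+82310957214948=1142399079991620
r23: T_23,4=4×727778623825+5228079450=2916342574750; T_23,5=5×19137821912055+727778623825=96416888184100; T_23,6=6×163305339345225+19137821912055=998969857983405; T_23,7=7×602762379967440+163305339345225=4382641999117305; T_23,8=8×1142399079991620+602762379967440=9741955019900400
r24: T_24,5=5×96416888184100+2916342574750=485000783495250; T_24,6=6×998969857983405+96416888184100=6090236036084530; T_24,7=7×4382641999117305+998969857983405=31677463851804540; T_24,8=8×9741955019900400+4382641999117305=82318282158320505
r25: T_25,6=6×6090236036084530+485000783495250=37026417000002430; T_25,7=7×31677463851804540+6090236036084530=227832482998716310; T_25,8=8×82318282158320505+31677463851804540=690223721118368580
Read S(25,6) = 37026417000002430, S(25,7) = 227832482998716310, S(25,8) = 690223721118368580.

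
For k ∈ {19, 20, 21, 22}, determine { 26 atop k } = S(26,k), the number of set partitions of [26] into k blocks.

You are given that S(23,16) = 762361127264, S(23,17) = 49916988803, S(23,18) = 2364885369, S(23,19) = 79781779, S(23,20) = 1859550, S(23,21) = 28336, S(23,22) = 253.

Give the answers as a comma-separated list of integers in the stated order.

6433839018750, 290622864675, 9759104355, 238929405

[24] T[24,17]:17*49916988803+762361127264=1610949936915 · T[24,18]:18*2364885369+49916988803=92484925445 · T[24,19]:19*79781779+2364885369=3880739170 · T[24,20]:20*1859550+79781779=116972779 · T[24,21]:21*28336+1859550=2454606 · T[24,22]:22*253+28336=33902
[25] T[25,18]:18*92484925445+1610949936915=3275678594925 · T[25,19]:19*3880739170+92484925445=166218969675 · T[25,20]:20*116972779+3880739170=6220194750 · T[25,21]:21*2454606+116972779=168519505 · T[25,22]:22*33902+2454606=3200450
[26] T[26,19]:19*166218969675+3275678594925=6433839018750 · T[26,20]:20*6220194750+166218969675=290622864675 · T[26,21]:21*168519505+6220194750=9759104355 · T[26,22]:22*3200450+168519505=238929405
Read S(26,19) = 6433839018750, S(26,20) = 290622864675, S(26,21) = 9759104355, S(26,22) = 238929405.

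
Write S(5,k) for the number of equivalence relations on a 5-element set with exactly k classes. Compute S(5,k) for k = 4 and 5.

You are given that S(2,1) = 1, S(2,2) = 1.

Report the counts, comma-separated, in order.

10, 1

@3  (3,2):1·2+1→3, (3,3):0·3+1→1
@4  (4,3):1·3+3→6, (4,4):0·4+1→1
@5  (5,4):1·4+6→10, (5,5):0·5+1→1
Read S(5,4) = 10, S(5,5) = 1.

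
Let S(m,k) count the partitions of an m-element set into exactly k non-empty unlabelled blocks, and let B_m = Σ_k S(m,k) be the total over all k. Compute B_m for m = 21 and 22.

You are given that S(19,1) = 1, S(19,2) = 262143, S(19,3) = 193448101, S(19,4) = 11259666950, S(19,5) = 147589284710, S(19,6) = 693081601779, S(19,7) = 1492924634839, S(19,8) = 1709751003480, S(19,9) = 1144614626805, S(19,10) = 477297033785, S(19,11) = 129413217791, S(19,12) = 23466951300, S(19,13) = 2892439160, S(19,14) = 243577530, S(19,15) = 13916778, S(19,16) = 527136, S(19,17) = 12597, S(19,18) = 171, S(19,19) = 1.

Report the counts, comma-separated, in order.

r20: T_20,1=1×1+0=1; T_20,2=2×262143+1=524287; T_20,3=3×193448101+262143=580606446; T_20,4=4×11259666950+193448101=45232115901; T_20,5=5×147589284710+11259666950=749206090500; T_20,6=6×693081601779+147589284710=4306078895384; T_20,7=7×1492924634839+693081601779=11143554045652; T_20,8=8×1709751003480+1492924634839=15170932662679; T_20,9=9×1144614626805+1709751003480=12011282644725; T_20,10=10×477297033785+1144614626805=5917584964655; T_20,11=11×129413217791+477297033785=1900842429486; T_20,12=12×23466951300+129413217791=411016633391; T_20,13=13×2892439160+23466951300=61068660380; T_20,14=14×243577530+2892439160=6302524580; T_20,15=15×13916778+243577530=452329200; T_20,16=16×527136+13916778=22350954; T_20,17=17×12597+527136=741285; T_20,18=18×171+12597=15675; T_20,19=19×1+171=190; T_20,20=20×0+1=1
r21: T_21,1=1×1+0=1; T_21,2=2×524287+1=1048575; T_21,3=3×580606446+524287=1742343625; T_21,4=4×45232115901+580606446=181509070050; T_21,5=5×749206090500+45232115901=3791262568401; T_21,6=6×4306078895384+749206090500=26585679462804; T_21,7=7×11143554045652+4306078895384=82310957214948; T_21,8=8×15170932662679+11143554045652=132511015347084; T_21,9=9×12011282644725+15170932662679=123272476465204; T_21,10=10×5917584964655+12011282644725=71187132291275; T_21,11=11×1900842429486+5917584964655=26826851689001; T_21,12=12×411016633391+1900842429486=6833042030178; T_21,13=13×61068660380+411016633391=1204909218331; T_21,14=14×6302524580+61068660380=149304004500; T_21,15=15×452329200+6302524580=13087462580; T_21,16=16×22350954+452329200=809944464; T_21,17=17×741285+22350954=34952799; T_21,18=18×15675+741285=1023435; T_21,19=19×190+15675=19285; T_21,20=20×1+190=210; T_21,21=21×0+1=1
r22: T_22,1=1×1+0=1; T_22,2=2×1048575+1=2097151; T_22,3=3×1742343625+1048575=5228079450; T_22,4=4×181509070050+1742343625=727778623825; T_22,5=5×3791262568401+181509070050=19137821912055; T_22,6=6×26585679462804+3791262568401=163305339345225; T_22,7=7×82310957214948+26585679462804=602762379967440; T_22,8=8×132511015347084+82310957214948=1142399079991620; T_22,9=9×123272476465204+132511015347084=1241963303533920; T_22,10=10×71187132291275+123272476465204=835143799377954; T_22,11=11×26826851689001+71187132291275=366282500870286; T_22,12=12×6833042030178+26826851689001=108823356051137; T_22,13=13×1204909218331+6833042030178=22496861868481; T_22,14=14×149304004500+1204909218331=3295165281331; T_22,15=15×13087462580+149304004500=345615943200; T_22,16=16×809944464+13087462580=26046574004; T_22,17=17×34952799+809944464=1404142047; T_22,18=18×1023435+34952799=53374629; T_22,19=19×19285+1023435=1389850; T_22,20=20×210+19285=23485; T_22,21=21×1+210=231; T_22,22=22×0+1=1
B_21 = ΣS(21,k) = 1+1048575+1742343625+181509070050+3791262568401+26585679462804+82310957214948+132511015347084+123272476465204+71187132291275+26826851689001+6833042030178+1204909218331+149304004500+13087462580+809944464+34952799+1023435+19285+210+1 = 474869816156751
B_22 = ΣS(22,k) = 1+2097151+5228079450+727778623825+19137821912055+163305339345225+602762379967440+1142399079991620+1241963303533920+835143799377954+366282500870286+108823356051137+22496861868481+3295165281331+345615943200+26046574004+1404142047+53374629+1389850+23485+231+1 = 4506715738447323

474869816156751, 4506715738447323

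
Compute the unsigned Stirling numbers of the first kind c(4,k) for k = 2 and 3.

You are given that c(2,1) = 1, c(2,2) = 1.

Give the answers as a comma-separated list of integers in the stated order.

i=3: T(3,1)=0+2·1=2 | T(3,2)=1+2·1=3 | T(3,3)=1+2·0=1
i=4: T(4,2)=2+3·3=11 | T(4,3)=3+3·1=6
Read c(4,2) = 11, c(4,3) = 6.

11, 6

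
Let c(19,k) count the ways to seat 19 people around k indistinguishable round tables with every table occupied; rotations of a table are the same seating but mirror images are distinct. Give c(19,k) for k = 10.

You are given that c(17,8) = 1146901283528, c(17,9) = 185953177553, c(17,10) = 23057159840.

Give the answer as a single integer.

[18] T[18,9]:17*185953177553+1146901283528=4308105301929 · T[18,10]:17*23057159840+185953177553=577924894833
[19] T[19,10]:18*577924894833+4308105301929=14710753408923
Read c(19,10) = 14710753408923.

14710753408923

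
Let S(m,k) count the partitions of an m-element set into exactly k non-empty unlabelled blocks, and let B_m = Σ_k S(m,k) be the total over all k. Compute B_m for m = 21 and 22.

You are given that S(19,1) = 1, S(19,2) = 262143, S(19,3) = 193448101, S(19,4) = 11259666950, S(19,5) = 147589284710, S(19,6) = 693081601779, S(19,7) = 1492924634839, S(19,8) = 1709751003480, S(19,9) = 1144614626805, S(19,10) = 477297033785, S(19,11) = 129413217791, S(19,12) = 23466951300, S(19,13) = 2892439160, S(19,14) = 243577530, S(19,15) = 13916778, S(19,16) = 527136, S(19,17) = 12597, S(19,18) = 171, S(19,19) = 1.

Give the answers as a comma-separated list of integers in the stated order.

row 20: T[20][1]=1·1+0=1  T[20][2]=2·262143+1=524287  T[20][3]=3·193448101+262143=580606446  T[20][4]=4·11259666950+193448101=45232115901  T[20][5]=5·147589284710+11259666950=749206090500  T[20][6]=6·693081601779+147589284710=4306078895384  T[20][7]=7·1492924634839+693081601779=11143554045652  T[20][8]=8·1709751003480+1492924634839=15170932662679  T[20][9]=9·1144614626805+1709751003480=12011282644725  T[20][10]=10·477297033785+1144614626805=5917584964655  T[20][11]=11·129413217791+477297033785=1900842429486  T[20][12]=12·23466951300+129413217791=411016633391  T[20][13]=13·2892439160+23466951300=61068660380  T[20][14]=14·243577530+2892439160=6302524580  T[20][15]=15·13916778+243577530=452329200  T[20][16]=16·527136+13916778=22350954  T[20][17]=17·12597+527136=741285  T[20][18]=18·171+12597=15675  T[20][19]=19·1+171=190  T[20][20]=20·0+1=1
row 21: T[21][1]=1·1+0=1  T[21][2]=2·524287+1=1048575  T[21][3]=3·580606446+524287=1742343625  T[21][4]=4·45232115901+580606446=181509070050  T[21][5]=5·749206090500+45232115901=3791262568401  T[21][6]=6·4306078895384+749206090500=26585679462804  T[21][7]=7·11143554045652+4306078895384=82310957214948  T[21][8]=8·15170932662679+11143554045652=132511015347084  T[21][9]=9·12011282644725+15170932662679=123272476465204  T[21][10]=10·5917584964655+12011282644725=71187132291275  T[21][11]=11·1900842429486+5917584964655=26826851689001  T[21][12]=12·411016633391+1900842429486=6833042030178  T[21][13]=13·61068660380+411016633391=1204909218331  T[21][14]=14·6302524580+61068660380=149304004500  T[21][15]=15·452329200+6302524580=13087462580  T[21][16]=16·22350954+452329200=809944464  T[21][17]=17·741285+22350954=34952799  T[21][18]=18·15675+741285=1023435  T[21][19]=19·190+15675=19285  T[21][20]=20·1+190=210  T[21][21]=21·0+1=1
row 22: T[22][1]=1·1+0=1  T[22][2]=2·1048575+1=2097151  T[22][3]=3·1742343625+1048575=5228079450  T[22][4]=4·181509070050+1742343625=727778623825  T[22][5]=5·3791262568401+181509070050=19137821912055  T[22][6]=6·26585679462804+3791262568401=163305339345225  T[22][7]=7·82310957214948+26585679462804=602762379967440  T[22][8]=8·132511015347084+82310957214948=1142399079991620  T[22][9]=9·123272476465204+132511015347084=1241963303533920  T[22][10]=10·71187132291275+123272476465204=835143799377954  T[22][11]=11·26826851689001+71187132291275=366282500870286  T[22][12]=12·6833042030178+26826851689001=108823356051137  T[22][13]=13·1204909218331+6833042030178=22496861868481  T[22][14]=14·149304004500+1204909218331=3295165281331  T[22][15]=15·13087462580+149304004500=345615943200  T[22][16]=16·809944464+13087462580=26046574004  T[22][17]=17·34952799+809944464=1404142047  T[22][18]=18·1023435+34952799=53374629  T[22][19]=19·19285+1023435=1389850  T[22][20]=20·210+19285=23485  T[22][21]=21·1+210=231  T[22][22]=22·0+1=1
B_21 = ΣS(21,k) = 1+1048575+1742343625+181509070050+3791262568401+26585679462804+82310957214948+132511015347084+123272476465204+71187132291275+26826851689001+6833042030178+1204909218331+149304004500+13087462580+809944464+34952799+1023435+19285+210+1 = 474869816156751
B_22 = ΣS(22,k) = 1+2097151+5228079450+727778623825+19137821912055+163305339345225+602762379967440+1142399079991620+1241963303533920+835143799377954+366282500870286+108823356051137+22496861868481+3295165281331+345615943200+26046574004+1404142047+53374629+1389850+23485+231+1 = 4506715738447323

474869816156751, 4506715738447323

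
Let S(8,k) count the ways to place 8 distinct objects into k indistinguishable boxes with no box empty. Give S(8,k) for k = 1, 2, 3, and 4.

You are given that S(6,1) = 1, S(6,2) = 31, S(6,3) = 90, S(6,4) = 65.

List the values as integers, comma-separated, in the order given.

1, 127, 966, 1701

[7] T[7,1]:1*1+0=1 · T[7,2]:2*31+1=63 · T[7,3]:3*90+31=301 · T[7,4]:4*65+90=350
[8] T[8,1]:1*1+0=1 · T[8,2]:2*63+1=127 · T[8,3]:3*301+63=966 · T[8,4]:4*350+301=1701
Read S(8,1) = 1, S(8,2) = 127, S(8,3) = 966, S(8,4) = 1701.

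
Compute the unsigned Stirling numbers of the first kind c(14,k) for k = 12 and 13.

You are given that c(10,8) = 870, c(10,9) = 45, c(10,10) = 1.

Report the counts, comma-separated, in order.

[11] T[11,9]:10*45+870=1320 · T[11,10]:10*1+45=55 · T[11,11]:10*0+1=1
[12] T[12,10]:11*55+1320=1925 · T[12,11]:11*1+55=66 · T[12,12]:11*0+1=1
[13] T[13,11]:12*66+1925=2717 · T[13,12]:12*1+66=78 · T[13,13]:12*0+1=1
[14] T[14,12]:13*78+2717=3731 · T[14,13]:13*1+78=91
Read c(14,12) = 3731, c(14,13) = 91.

3731, 91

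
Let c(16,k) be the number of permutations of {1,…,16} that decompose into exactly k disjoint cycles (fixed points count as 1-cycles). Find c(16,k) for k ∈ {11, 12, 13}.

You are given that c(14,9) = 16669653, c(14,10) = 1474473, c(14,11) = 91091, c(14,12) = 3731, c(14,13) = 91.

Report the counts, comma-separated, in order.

78558480, 4899622, 218400

@15  (15,10):1474473·14+16669653→37312275, (15,11):91091·14+1474473→2749747, (15,12):3731·14+91091→143325, (15,13):91·14+3731→5005
@16  (16,11):2749747·15+37312275→78558480, (16,12):143325·15+2749747→4899622, (16,13):5005·15+143325→218400
Read c(16,11) = 78558480, c(16,12) = 4899622, c(16,13) = 218400.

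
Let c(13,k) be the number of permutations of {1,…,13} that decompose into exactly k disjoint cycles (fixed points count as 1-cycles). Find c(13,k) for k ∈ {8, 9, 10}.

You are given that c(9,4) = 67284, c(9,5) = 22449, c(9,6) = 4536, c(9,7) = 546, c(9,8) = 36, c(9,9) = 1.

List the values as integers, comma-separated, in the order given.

6926634, 749463, 55770

[10] T[10,5]:9*22449+67284=269325 · T[10,6]:9*4536+22449=63273 · T[10,7]:9*546+4536=9450 · T[10,8]:9*36+546=870 · T[10,9]:9*1+36=45 · T[10,10]:9*0+1=1
[11] T[11,6]:10*63273+269325=902055 · T[11,7]:10*9450+63273=157773 · T[11,8]:10*870+9450=18150 · T[11,9]:10*45+870=1320 · T[11,10]:10*1+45=55
[12] T[12,7]:11*157773+902055=2637558 · T[12,8]:11*18150+157773=357423 · T[12,9]:11*1320+18150=32670 · T[12,10]:11*55+1320=1925
[13] T[13,8]:12*357423+2637558=6926634 · T[13,9]:12*32670+357423=749463 · T[13,10]:12*1925+32670=55770
Read c(13,8) = 6926634, c(13,9) = 749463, c(13,10) = 55770.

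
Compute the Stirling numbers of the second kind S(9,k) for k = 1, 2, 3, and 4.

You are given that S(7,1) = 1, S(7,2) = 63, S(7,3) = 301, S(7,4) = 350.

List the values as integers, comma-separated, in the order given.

r8: T_8,1=1×1+0=1; T_8,2=2×63+1=127; T_8,3=3×301+63=966; T_8,4=4×350+301=1701
r9: T_9,1=1×1+0=1; T_9,2=2×127+1=255; T_9,3=3×966+127=3025; T_9,4=4×1701+966=7770
Read S(9,1) = 1, S(9,2) = 255, S(9,3) = 3025, S(9,4) = 7770.

1, 255, 3025, 7770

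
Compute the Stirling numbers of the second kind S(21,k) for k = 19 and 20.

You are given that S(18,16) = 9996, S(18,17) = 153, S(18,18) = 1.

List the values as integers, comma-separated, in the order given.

row 19: T[19][17]=17·153+9996=12597  T[19][18]=18·1+153=171  T[19][19]=19·0+1=1
row 20: T[20][18]=18·171+12597=15675  T[20][19]=19·1+171=190  T[20][20]=20·0+1=1
row 21: T[21][19]=19·190+15675=19285  T[21][20]=20·1+190=210
Read S(21,19) = 19285, S(21,20) = 210.

19285, 210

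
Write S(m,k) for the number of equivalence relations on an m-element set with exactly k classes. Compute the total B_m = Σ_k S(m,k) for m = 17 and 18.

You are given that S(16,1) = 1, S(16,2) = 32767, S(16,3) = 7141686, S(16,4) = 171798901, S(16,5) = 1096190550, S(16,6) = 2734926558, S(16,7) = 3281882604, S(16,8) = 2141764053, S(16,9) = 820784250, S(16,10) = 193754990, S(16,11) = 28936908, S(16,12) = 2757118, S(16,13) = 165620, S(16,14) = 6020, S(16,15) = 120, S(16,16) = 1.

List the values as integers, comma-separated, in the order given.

82864869804, 682076806159

row 17: T[17][1]=1·1+0=1  T[17][2]=2·32767+1=65535  T[17][3]=3·7141686+32767=21457825  T[17][4]=4·171798901+7141686=694337290  T[17][5]=5·1096190550+171798901=5652751651  T[17][6]=6·2734926558+1096190550=17505749898  T[17][7]=7·3281882604+2734926558=25708104786  T[17][8]=8·2141764053+3281882604=20415995028  T[17][9]=9·820784250+2141764053=9528822303  T[17][10]=10·193754990+820784250=2758334150  T[17][11]=11·28936908+193754990=512060978  T[17][12]=12·2757118+28936908=62022324  T[17][13]=13·165620+2757118=4910178  T[17][14]=14·6020+165620=249900  T[17][15]=15·120+6020=7820  T[17][16]=16·1+120=136  T[17][17]=17·0+1=1
row 18: T[18][1]=1·1+0=1  T[18][2]=2·65535+1=131071  T[18][3]=3·21457825+65535=64439010  T[18][4]=4·694337290+21457825=2798806985  T[18][5]=5·5652751651+694337290=28958095545  T[18][6]=6·17505749898+5652751651=110687251039  T[18][7]=7·25708104786+17505749898=197462483400  T[18][8]=8·20415995028+25708104786=189036065010  T[18][9]=9·9528822303+20415995028=106175395755  T[18][10]=10·2758334150+9528822303=37112163803  T[18][11]=11·512060978+2758334150=8391004908  T[18][12]=12·62022324+512060978=1256328866  T[18][13]=13·4910178+62022324=125854638  T[18][14]=14·249900+4910178=8408778  T[18][15]=15·7820+249900=367200  T[18][16]=16·136+7820=9996  T[18][17]=17·1+136=153  T[18][18]=18·0+1=1
B_17 = ΣS(17,k) = 1+65535+21457825+694337290+5652751651+17505749898+25708104786+20415995028+9528822303+2758334150+512060978+62022324+4910178+249900+7820+136+1 = 82864869804
B_18 = ΣS(18,k) = 1+131071+64439010+2798806985+28958095545+110687251039+197462483400+189036065010+106175395755+37112163803+8391004908+1256328866+125854638+8408778+367200+9996+153+1 = 682076806159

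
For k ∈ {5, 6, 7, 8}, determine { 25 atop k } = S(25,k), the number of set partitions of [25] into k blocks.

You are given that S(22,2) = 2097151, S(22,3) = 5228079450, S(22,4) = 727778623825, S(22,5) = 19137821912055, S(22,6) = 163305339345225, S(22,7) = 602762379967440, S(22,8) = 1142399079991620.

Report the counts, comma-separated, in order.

r23: T_23,3=3×5228079450+2097151=15686335501; T_23,4=4×727778623825+5228079450=2916342574750; T_23,5=5×19137821912055+727778623825=96416888184100; T_23,6=6×163305339345225+19137821912055=998969857983405; T_23,7=7×602762379967440+163305339345225=4382641999117305; T_23,8=8×1142399079991620+602762379967440=9741955019900400
r24: T_24,4=4×2916342574750+15686335501=11681056634501; T_24,5=5×96416888184100+2916342574750=485000783495250; T_24,6=6×998969857983405+96416888184100=6090236036084530; T_24,7=7×4382641999117305+998969857983405=31677463851804540; T_24,8=8×9741955019900400+4382641999117305=82318282158320505
r25: T_25,5=5×485000783495250+11681056634501=2436684974110751; T_25,6=6×6090236036084530+485000783495250=37026417000002430; T_25,7=7×31677463851804540+6090236036084530=227832482998716310; T_25,8=8×82318282158320505+31677463851804540=690223721118368580
Read S(25,5) = 2436684974110751, S(25,6) = 37026417000002430, S(25,7) = 227832482998716310, S(25,8) = 690223721118368580.

2436684974110751, 37026417000002430, 227832482998716310, 690223721118368580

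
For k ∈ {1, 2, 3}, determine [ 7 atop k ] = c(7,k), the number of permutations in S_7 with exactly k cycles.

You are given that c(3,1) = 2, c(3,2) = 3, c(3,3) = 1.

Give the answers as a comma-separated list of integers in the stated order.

row 4: T[4][1]=3·2+0=6  T[4][2]=3·3+2=11  T[4][3]=3·1+3=6
row 5: T[5][1]=4·6+0=24  T[5][2]=4·11+6=50  T[5][3]=4·6+11=35
row 6: T[6][1]=5·24+0=120  T[6][2]=5·50+24=274  T[6][3]=5·35+50=225
row 7: T[7][1]=6·120+0=720  T[7][2]=6·274+120=1764  T[7][3]=6·225+274=1624
Read c(7,1) = 720, c(7,2) = 1764, c(7,3) = 1624.

720, 1764, 1624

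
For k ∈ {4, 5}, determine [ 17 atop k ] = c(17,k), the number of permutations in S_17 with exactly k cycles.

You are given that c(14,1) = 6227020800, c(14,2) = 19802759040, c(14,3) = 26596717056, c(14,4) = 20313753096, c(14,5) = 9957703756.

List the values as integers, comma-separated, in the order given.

87077748875904, 48366009233424

@15  (15,2):19802759040·14+6227020800→283465647360, (15,3):26596717056·14+19802759040→392156797824, (15,4):20313753096·14+26596717056→310989260400, (15,5):9957703756·14+20313753096→159721605680
@16  (16,3):392156797824·15+283465647360→6165817614720, (16,4):310989260400·15+392156797824→5056995703824, (16,5):159721605680·15+310989260400→2706813345600
@17  (17,4):5056995703824·16+6165817614720→87077748875904, (17,5):2706813345600·16+5056995703824→48366009233424
Read c(17,4) = 87077748875904, c(17,5) = 48366009233424.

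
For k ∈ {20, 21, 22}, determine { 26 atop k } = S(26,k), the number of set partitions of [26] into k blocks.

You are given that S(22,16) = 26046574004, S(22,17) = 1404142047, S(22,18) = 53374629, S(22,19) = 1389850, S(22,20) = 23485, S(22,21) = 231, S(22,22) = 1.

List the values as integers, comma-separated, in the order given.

@23  (23,17):1404142047·17+26046574004→49916988803, (23,18):53374629·18+1404142047→2364885369, (23,19):1389850·19+53374629→79781779, (23,20):23485·20+1389850→1859550, (23,21):231·21+23485→28336, (23,22):1·22+231→253
@24  (24,18):2364885369·18+49916988803→92484925445, (24,19):79781779·19+2364885369→3880739170, (24,20):1859550·20+79781779→116972779, (24,21):28336·21+1859550→2454606, (24,22):253·22+28336→33902
@25  (25,19):3880739170·19+92484925445→166218969675, (25,20):116972779·20+3880739170→6220194750, (25,21):2454606·21+116972779→168519505, (25,22):33902·22+2454606→3200450
@26  (26,20):6220194750·20+166218969675→290622864675, (26,21):168519505·21+6220194750→9759104355, (26,22):3200450·22+168519505→238929405
Read S(26,20) = 290622864675, S(26,21) = 9759104355, S(26,22) = 238929405.

290622864675, 9759104355, 238929405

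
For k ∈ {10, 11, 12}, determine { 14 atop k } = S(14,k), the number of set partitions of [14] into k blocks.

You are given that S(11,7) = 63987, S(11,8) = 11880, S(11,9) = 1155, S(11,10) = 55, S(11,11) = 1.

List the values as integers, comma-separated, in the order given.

752752, 66066, 3367

i=12: T(12,8)=63987+8·11880=159027 | T(12,9)=11880+9·1155=22275 | T(12,10)=1155+10·55=1705 | T(12,11)=55+11·1=66 | T(12,12)=1+12·0=1
i=13: T(13,9)=159027+9·22275=359502 | T(13,10)=22275+10·1705=39325 | T(13,11)=1705+11·66=2431 | T(13,12)=66+12·1=78
i=14: T(14,10)=359502+10·39325=752752 | T(14,11)=39325+11·2431=66066 | T(14,12)=2431+12·78=3367
Read S(14,10) = 752752, S(14,11) = 66066, S(14,12) = 3367.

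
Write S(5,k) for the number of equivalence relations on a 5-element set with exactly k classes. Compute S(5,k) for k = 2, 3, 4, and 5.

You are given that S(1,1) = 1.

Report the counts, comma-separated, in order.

row 2: T[2][1]=1·1+0=1  T[2][2]=2·0+1=1
row 3: T[3][1]=1·1+0=1  T[3][2]=2·1+1=3  T[3][3]=3·0+1=1
row 4: T[4][1]=1·1+0=1  T[4][2]=2·3+1=7  T[4][3]=3·1+3=6  T[4][4]=4·0+1=1
row 5: T[5][2]=2·7+1=15  T[5][3]=3·6+7=25  T[5][4]=4·1+6=10  T[5][5]=5·0+1=1
Read S(5,2) = 15, S(5,3) = 25, S(5,4) = 10, S(5,5) = 1.

15, 25, 10, 1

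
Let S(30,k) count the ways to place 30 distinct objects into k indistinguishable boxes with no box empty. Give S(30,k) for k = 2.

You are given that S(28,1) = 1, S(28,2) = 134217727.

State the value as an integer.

536870911

@29  (29,1):1·1+0→1, (29,2):134217727·2+1→268435455
@30  (30,2):268435455·2+1→536870911
Read S(30,2) = 536870911.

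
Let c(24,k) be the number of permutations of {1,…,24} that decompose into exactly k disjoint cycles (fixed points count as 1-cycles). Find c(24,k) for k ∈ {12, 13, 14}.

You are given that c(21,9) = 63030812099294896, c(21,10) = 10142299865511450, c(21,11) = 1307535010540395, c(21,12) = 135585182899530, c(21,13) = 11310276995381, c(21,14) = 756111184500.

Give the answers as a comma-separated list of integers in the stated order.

r22: T_22,10=21×10142299865511450+63030812099294896=276019109275035346; T_22,11=21×1307535010540395+10142299865511450=37600535086859745; T_22,12=21×135585182899530+1307535010540395=4154823851430525; T_22,13=21×11310276995381+135585182899530=373100999802531; T_22,14=21×756111184500+11310276995381=27188611869881
r23: T_23,11=22×37600535086859745+276019109275035346=1103230881185949736; T_23,12=22×4154823851430525+37600535086859745=129006659818331295; T_23,13=22×373100999802531+4154823851430525=12363045847086207; T_23,14=22×27188611869881+373100999802531=971250460939913
r24: T_24,12=23×129006659818331295+1103230881185949736=4070384057007569521; T_24,13=23×12363045847086207+129006659818331295=413356714301314056; T_24,14=23×971250460939913+12363045847086207=34701806448704206
Read c(24,12) = 4070384057007569521, c(24,13) = 413356714301314056, c(24,14) = 34701806448704206.

4070384057007569521, 413356714301314056, 34701806448704206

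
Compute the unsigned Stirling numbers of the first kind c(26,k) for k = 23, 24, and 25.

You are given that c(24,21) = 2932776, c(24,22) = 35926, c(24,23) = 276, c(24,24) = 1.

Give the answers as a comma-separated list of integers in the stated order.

4858750, 50050, 325

i=25: T(25,22)=2932776+24·35926=3795000 | T(25,23)=35926+24·276=42550 | T(25,24)=276+24·1=300 | T(25,25)=1+24·0=1
i=26: T(26,23)=3795000+25·42550=4858750 | T(26,24)=42550+25·300=50050 | T(26,25)=300+25·1=325
Read c(26,23) = 4858750, c(26,24) = 50050, c(26,25) = 325.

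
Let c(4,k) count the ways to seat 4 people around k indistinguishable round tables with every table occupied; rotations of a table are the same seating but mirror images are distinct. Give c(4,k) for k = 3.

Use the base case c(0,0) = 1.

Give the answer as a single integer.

6

row 1: T[1][1]=0·0+1=1
row 2: T[2][1]=1·1+0=1  T[2][2]=1·0+1=1
row 3: T[3][2]=2·1+1=3  T[3][3]=2·0+1=1
row 4: T[4][3]=3·1+3=6
Read c(4,3) = 6.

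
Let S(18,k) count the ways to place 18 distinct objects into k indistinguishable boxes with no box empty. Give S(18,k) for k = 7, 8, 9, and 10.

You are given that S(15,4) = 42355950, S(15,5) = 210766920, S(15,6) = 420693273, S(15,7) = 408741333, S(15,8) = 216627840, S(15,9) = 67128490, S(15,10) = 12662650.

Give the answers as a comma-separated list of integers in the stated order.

197462483400, 189036065010, 106175395755, 37112163803

@16  (16,5):210766920·5+42355950→1096190550, (16,6):420693273·6+210766920→2734926558, (16,7):408741333·7+420693273→3281882604, (16,8):216627840·8+408741333→2141764053, (16,9):67128490·9+216627840→820784250, (16,10):12662650·10+67128490→193754990
@17  (17,6):2734926558·6+1096190550→17505749898, (17,7):3281882604·7+2734926558→25708104786, (17,8):2141764053·8+3281882604→20415995028, (17,9):820784250·9+2141764053→9528822303, (17,10):193754990·10+820784250→2758334150
@18  (18,7):25708104786·7+17505749898→197462483400, (18,8):20415995028·8+25708104786→189036065010, (18,9):9528822303·9+20415995028→106175395755, (18,10):2758334150·10+9528822303→37112163803
Read S(18,7) = 197462483400, S(18,8) = 189036065010, S(18,9) = 106175395755, S(18,10) = 37112163803.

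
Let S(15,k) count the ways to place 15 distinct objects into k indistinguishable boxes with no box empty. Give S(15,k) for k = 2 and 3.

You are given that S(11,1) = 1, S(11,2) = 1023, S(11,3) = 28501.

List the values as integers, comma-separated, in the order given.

i=12: T(12,1)=0+1·1=1 | T(12,2)=1+2·1023=2047 | T(12,3)=1023+3·28501=86526
i=13: T(13,1)=0+1·1=1 | T(13,2)=1+2·2047=4095 | T(13,3)=2047+3·86526=261625
i=14: T(14,1)=0+1·1=1 | T(14,2)=1+2·4095=8191 | T(14,3)=4095+3·261625=788970
i=15: T(15,2)=1+2·8191=16383 | T(15,3)=8191+3·788970=2375101
Read S(15,2) = 16383, S(15,3) = 2375101.

16383, 2375101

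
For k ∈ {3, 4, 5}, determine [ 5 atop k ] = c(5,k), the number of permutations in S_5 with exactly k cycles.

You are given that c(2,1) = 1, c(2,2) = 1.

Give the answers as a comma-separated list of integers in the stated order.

35, 10, 1

@3  (3,1):1·2+0→2, (3,2):1·2+1→3, (3,3):0·2+1→1
@4  (4,2):3·3+2→11, (4,3):1·3+3→6, (4,4):0·3+1→1
@5  (5,3):6·4+11→35, (5,4):1·4+6→10, (5,5):0·4+1→1
Read c(5,3) = 35, c(5,4) = 10, c(5,5) = 1.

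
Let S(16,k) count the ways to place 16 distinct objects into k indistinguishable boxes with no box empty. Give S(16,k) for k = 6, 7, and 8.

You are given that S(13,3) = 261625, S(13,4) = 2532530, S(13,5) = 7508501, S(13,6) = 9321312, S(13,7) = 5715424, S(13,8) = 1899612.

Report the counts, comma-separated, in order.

[14] T[14,4]:4*2532530+261625=10391745 · T[14,5]:5*7508501+2532530=40075035 · T[14,6]:6*9321312+7508501=63436373 · T[14,7]:7*5715424+9321312=49329280 · T[14,8]:8*1899612+5715424=20912320
[15] T[15,5]:5*40075035+10391745=210766920 · T[15,6]:6*63436373+40075035=420693273 · T[15,7]:7*49329280+63436373=408741333 · T[15,8]:8*20912320+49329280=216627840
[16] T[16,6]:6*420693273+210766920=2734926558 · T[16,7]:7*408741333+420693273=3281882604 · T[16,8]:8*216627840+408741333=2141764053
Read S(16,6) = 2734926558, S(16,7) = 3281882604, S(16,8) = 2141764053.

2734926558, 3281882604, 2141764053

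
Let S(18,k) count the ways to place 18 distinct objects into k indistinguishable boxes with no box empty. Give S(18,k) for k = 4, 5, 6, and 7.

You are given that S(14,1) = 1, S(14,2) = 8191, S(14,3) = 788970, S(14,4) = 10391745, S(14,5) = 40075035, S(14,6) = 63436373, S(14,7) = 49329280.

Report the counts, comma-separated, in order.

i=15: T(15,1)=0+1·1=1 | T(15,2)=1+2·8191=16383 | T(15,3)=8191+3·788970=2375101 | T(15,4)=788970+4·10391745=42355950 | T(15,5)=10391745+5·40075035=210766920 | T(15,6)=40075035+6·63436373=420693273 | T(15,7)=63436373+7·49329280=408741333
i=16: T(16,2)=1+2·16383=32767 | T(16,3)=16383+3·2375101=7141686 | T(16,4)=2375101+4·42355950=171798901 | T(16,5)=42355950+5·210766920=1096190550 | T(16,6)=210766920+6·420693273=2734926558 | T(16,7)=420693273+7·408741333=3281882604
i=17: T(17,3)=32767+3·7141686=21457825 | T(17,4)=7141686+4·171798901=694337290 | T(17,5)=171798901+5·1096190550=5652751651 | T(17,6)=1096190550+6·2734926558=17505749898 | T(17,7)=2734926558+7·3281882604=25708104786
i=18: T(18,4)=21457825+4·694337290=2798806985 | T(18,5)=694337290+5·5652751651=28958095545 | T(18,6)=5652751651+6·17505749898=110687251039 | T(18,7)=17505749898+7·25708104786=197462483400
Read S(18,4) = 2798806985, S(18,5) = 28958095545, S(18,6) = 110687251039, S(18,7) = 197462483400.

2798806985, 28958095545, 110687251039, 197462483400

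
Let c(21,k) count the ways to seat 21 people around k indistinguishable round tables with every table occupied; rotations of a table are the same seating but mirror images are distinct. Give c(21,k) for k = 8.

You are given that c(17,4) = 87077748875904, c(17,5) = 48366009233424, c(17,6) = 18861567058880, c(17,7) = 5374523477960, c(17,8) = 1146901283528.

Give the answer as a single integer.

@18  (18,5):48366009233424·17+87077748875904→909299905844112, (18,6):18861567058880·17+48366009233424→369012649234384, (18,7):5374523477960·17+18861567058880→110228466184200, (18,8):1146901283528·17+5374523477960→24871845297936
@19  (19,6):369012649234384·18+909299905844112→7551527592063024, (19,7):110228466184200·18+369012649234384→2353125040549984, (19,8):24871845297936·18+110228466184200→557921681547048
@20  (20,7):2353125040549984·19+7551527592063024→52260903362512720, (20,8):557921681547048·19+2353125040549984→12953636989943896
@21  (21,8):12953636989943896·20+52260903362512720→311333643161390640
Read c(21,8) = 311333643161390640.

311333643161390640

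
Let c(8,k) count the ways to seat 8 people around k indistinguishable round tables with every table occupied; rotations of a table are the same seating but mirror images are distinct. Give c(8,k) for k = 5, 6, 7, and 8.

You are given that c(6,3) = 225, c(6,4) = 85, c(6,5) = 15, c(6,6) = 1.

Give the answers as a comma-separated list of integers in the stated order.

i=7: T(7,4)=225+6·85=735 | T(7,5)=85+6·15=175 | T(7,6)=15+6·1=21 | T(7,7)=1+6·0=1
i=8: T(8,5)=735+7·175=1960 | T(8,6)=175+7·21=322 | T(8,7)=21+7·1=28 | T(8,8)=1+7·0=1
Read c(8,5) = 1960, c(8,6) = 322, c(8,7) = 28, c(8,8) = 1.

1960, 322, 28, 1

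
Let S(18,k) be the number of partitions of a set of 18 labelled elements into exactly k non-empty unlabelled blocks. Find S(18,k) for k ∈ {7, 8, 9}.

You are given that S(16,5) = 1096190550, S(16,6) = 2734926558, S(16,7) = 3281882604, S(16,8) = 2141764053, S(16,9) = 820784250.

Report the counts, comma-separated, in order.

r17: T_17,6=6×2734926558+1096190550=17505749898; T_17,7=7×3281882604+2734926558=25708104786; T_17,8=8×2141764053+3281882604=20415995028; T_17,9=9×820784250+2141764053=9528822303
r18: T_18,7=7×25708104786+17505749898=197462483400; T_18,8=8×20415995028+25708104786=189036065010; T_18,9=9×9528822303+20415995028=106175395755
Read S(18,7) = 197462483400, S(18,8) = 189036065010, S(18,9) = 106175395755.

197462483400, 189036065010, 106175395755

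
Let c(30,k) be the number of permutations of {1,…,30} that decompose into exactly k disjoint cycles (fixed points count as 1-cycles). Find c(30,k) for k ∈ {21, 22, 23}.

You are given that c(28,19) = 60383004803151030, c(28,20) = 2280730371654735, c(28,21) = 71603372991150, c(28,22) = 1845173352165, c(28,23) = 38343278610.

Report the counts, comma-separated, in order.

@29  (29,20):2280730371654735·28+60383004803151030→124243455209483610, (29,21):71603372991150·28+2280730371654735→4285624815406935, (29,22):1845173352165·28+71603372991150→123268226851770, (29,23):38343278610·28+1845173352165→2918785153245
@30  (30,21):4285624815406935·29+124243455209483610→248526574856284725, (30,22):123268226851770·29+4285624815406935→7860403394108265, (30,23):2918785153245·29+123268226851770→207912996295875
Read c(30,21) = 248526574856284725, c(30,22) = 7860403394108265, c(30,23) = 207912996295875.

248526574856284725, 7860403394108265, 207912996295875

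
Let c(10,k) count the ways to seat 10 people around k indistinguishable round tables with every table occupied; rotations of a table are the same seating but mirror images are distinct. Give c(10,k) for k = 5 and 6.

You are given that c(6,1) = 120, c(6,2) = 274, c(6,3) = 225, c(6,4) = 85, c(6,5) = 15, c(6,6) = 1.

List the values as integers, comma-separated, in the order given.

269325, 63273

[7] T[7,2]:6*274+120=1764 · T[7,3]:6*225+274=1624 · T[7,4]:6*85+225=735 · T[7,5]:6*15+85=175 · T[7,6]:6*1+15=21
[8] T[8,3]:7*1624+1764=13132 · T[8,4]:7*735+1624=6769 · T[8,5]:7*175+735=1960 · T[8,6]:7*21+175=322
[9] T[9,4]:8*6769+13132=67284 · T[9,5]:8*1960+6769=22449 · T[9,6]:8*322+1960=4536
[10] T[10,5]:9*22449+67284=269325 · T[10,6]:9*4536+22449=63273
Read c(10,5) = 269325, c(10,6) = 63273.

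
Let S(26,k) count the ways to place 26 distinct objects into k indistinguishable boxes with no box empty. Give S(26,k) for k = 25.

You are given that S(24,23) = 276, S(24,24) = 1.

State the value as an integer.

325

@25  (25,24):1·24+276→300, (25,25):0·25+1→1
@26  (26,25):1·25+300→325
Read S(26,25) = 325.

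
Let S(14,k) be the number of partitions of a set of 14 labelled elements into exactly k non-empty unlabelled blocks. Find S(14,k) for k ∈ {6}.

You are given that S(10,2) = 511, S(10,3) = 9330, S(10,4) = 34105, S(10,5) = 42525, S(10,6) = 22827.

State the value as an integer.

63436373

[11] T[11,3]:3*9330+511=28501 · T[11,4]:4*34105+9330=145750 · T[11,5]:5*42525+34105=246730 · T[11,6]:6*22827+42525=179487
[12] T[12,4]:4*145750+28501=611501 · T[12,5]:5*246730+145750=1379400 · T[12,6]:6*179487+246730=1323652
[13] T[13,5]:5*1379400+611501=7508501 · T[13,6]:6*1323652+1379400=9321312
[14] T[14,6]:6*9321312+7508501=63436373
Read S(14,6) = 63436373.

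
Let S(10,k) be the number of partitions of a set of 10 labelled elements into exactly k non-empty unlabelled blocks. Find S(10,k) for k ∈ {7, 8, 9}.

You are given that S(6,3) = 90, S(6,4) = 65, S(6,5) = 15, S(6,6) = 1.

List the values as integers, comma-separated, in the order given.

i=7: T(7,4)=90+4·65=350 | T(7,5)=65+5·15=140 | T(7,6)=15+6·1=21 | T(7,7)=1+7·0=1
i=8: T(8,5)=350+5·140=1050 | T(8,6)=140+6·21=266 | T(8,7)=21+7·1=28 | T(8,8)=1+8·0=1
i=9: T(9,6)=1050+6·266=2646 | T(9,7)=266+7·28=462 | T(9,8)=28+8·1=36 | T(9,9)=1+9·0=1
i=10: T(10,7)=2646+7·462=5880 | T(10,8)=462+8·36=750 | T(10,9)=36+9·1=45
Read S(10,7) = 5880, S(10,8) = 750, S(10,9) = 45.

5880, 750, 45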